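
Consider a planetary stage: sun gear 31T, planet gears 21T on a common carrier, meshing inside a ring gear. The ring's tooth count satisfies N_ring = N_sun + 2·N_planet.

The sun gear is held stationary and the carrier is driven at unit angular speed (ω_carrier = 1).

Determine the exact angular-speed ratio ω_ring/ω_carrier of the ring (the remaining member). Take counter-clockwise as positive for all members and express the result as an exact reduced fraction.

104/73

N_ring = 31 + 2·21 = 73
31(ω_s−ω_c) = −73(ω_r−ω_c),  ω_s=0, ω_c=1
ω_r = 1 − (31/73)(0−1) = 104/73
ω_r/ω_c = 104/73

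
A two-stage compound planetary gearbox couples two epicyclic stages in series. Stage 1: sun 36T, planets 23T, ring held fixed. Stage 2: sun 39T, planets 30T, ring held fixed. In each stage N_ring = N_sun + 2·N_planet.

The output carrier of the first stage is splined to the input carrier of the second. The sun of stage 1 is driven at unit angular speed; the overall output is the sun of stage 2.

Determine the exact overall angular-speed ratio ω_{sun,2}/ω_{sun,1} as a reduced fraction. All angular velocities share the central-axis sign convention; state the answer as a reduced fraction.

828/767

Stage 1: N_ring = 36 + 2·23 = 82
Stage 1: 36(ω_s−ω_c) = −82(ω_r−ω_c),  ω_r=0, ω_s=1
Stage 1: 36(1−ω_c) = −82(0−ω_c)  ⇒  118ω_c = 36  ⇒  ω_c = 18/59
  ⇒ ω_c¹/ω_s¹ = 18/59
Stage 2: N_ring = 39 + 2·30 = 99
Stage 2: 39(ω_s−ω_c) = −99(ω_r−ω_c),  ω_r=0, ω_c=1
Stage 2: ω_s = 1 − (99/39)(0−1) = 46/13
  ⇒ ω_s²/ω_c² = 46/13
Coupling ω_c² = ω_c¹ ⇒ overall = 18/59 × 46/13 = 828/767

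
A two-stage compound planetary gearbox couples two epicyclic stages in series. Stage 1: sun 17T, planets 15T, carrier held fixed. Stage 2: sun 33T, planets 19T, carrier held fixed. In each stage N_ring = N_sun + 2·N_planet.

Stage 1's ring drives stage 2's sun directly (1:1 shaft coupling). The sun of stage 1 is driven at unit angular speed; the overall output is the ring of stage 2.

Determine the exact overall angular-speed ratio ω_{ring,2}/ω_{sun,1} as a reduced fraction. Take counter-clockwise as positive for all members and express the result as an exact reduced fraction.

Stage 1: N_ring = 17 + 2·15 = 47
Stage 1: 17(ω_s−ω_c) = −47(ω_r−ω_c),  ω_c=0, ω_s=1
Stage 1: ω_r = 0 − (17/47)(1−0) = -17/47
  ⇒ ω_r¹/ω_s¹ = -17/47
Stage 2: N_ring = 33 + 2·19 = 71
Stage 2: 33(ω_s−ω_c) = −71(ω_r−ω_c),  ω_c=0, ω_s=1
Stage 2: ω_r = 0 − (33/71)(1−0) = -33/71
  ⇒ ω_r²/ω_s² = -33/71
Coupling ω_s² = ω_r¹ ⇒ overall = -17/47 × -33/71 = 561/3337

561/3337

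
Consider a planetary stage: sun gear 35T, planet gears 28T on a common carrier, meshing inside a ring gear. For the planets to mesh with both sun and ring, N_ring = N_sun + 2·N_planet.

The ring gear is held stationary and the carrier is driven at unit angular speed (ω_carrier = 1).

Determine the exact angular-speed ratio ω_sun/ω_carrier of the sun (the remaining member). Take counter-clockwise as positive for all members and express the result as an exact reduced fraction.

N_ring = 35 + 2·28 = 91
35(ω_s−ω_c) = −91(ω_r−ω_c),  ω_r=0, ω_c=1
ω_s = 1 − (91/35)(0−1) = 18/5
ω_s/ω_c = 18/5

18/5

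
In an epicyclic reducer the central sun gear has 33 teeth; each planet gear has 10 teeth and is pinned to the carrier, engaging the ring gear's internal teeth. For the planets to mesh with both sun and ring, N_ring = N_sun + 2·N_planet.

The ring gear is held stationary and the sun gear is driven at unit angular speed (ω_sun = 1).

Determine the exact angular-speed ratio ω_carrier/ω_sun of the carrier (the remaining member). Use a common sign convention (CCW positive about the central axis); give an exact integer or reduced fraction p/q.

33/86

N_ring = 33 + 2·10 = 53
33(ω_s−ω_c) = −53(ω_r−ω_c),  ω_r=0, ω_s=1
33(1−ω_c) = −53(0−ω_c)  ⇒  86ω_c = 33  ⇒  ω_c = 33/86
ω_c/ω_s = 33/86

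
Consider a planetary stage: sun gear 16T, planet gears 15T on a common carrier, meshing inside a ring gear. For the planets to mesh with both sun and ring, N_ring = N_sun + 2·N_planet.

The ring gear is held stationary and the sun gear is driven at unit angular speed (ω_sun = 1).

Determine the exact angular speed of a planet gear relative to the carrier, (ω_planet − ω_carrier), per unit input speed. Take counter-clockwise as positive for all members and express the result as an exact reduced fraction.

N_ring = 16 + 2·15 = 46
16(ω_s−ω_c) = −46(ω_r−ω_c),  ω_r=0, ω_s=1
16(1−ω_c) = −46(0−ω_c)  ⇒  62ω_c = 16  ⇒  ω_c = 8/31
sun–planet: 16·(1−8/31) = −15·(ω_p−ω_c)  ⇒  ω_p−ω_c = −(16/15)·(23/31) = -368/465

-368/465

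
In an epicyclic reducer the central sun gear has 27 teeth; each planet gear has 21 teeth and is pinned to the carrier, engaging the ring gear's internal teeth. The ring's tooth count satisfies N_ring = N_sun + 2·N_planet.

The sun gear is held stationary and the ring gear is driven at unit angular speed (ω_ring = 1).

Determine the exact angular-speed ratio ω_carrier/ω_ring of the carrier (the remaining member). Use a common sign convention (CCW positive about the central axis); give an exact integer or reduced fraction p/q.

N_ring = 27 + 2·21 = 69
27(ω_s−ω_c) = −69(ω_r−ω_c),  ω_s=0, ω_r=1
27(0−ω_c) = −69(1−ω_c)  ⇒  96ω_c = 69  ⇒  ω_c = 23/32
ω_c/ω_r = 23/32

23/32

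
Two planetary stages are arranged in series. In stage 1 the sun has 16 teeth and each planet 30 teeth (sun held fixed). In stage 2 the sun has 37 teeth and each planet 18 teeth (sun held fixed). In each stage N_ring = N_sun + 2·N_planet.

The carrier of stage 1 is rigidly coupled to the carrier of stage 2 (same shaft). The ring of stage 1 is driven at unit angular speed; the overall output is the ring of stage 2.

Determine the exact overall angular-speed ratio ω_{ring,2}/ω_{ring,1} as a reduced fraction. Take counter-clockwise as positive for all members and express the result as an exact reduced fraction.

2090/1679

Stage 1: N_ring = 16 + 2·30 = 76
Stage 1: 16(ω_s−ω_c) = −76(ω_r−ω_c),  ω_s=0, ω_r=1
Stage 1: 16(0−ω_c) = −76(1−ω_c)  ⇒  92ω_c = 76  ⇒  ω_c = 19/23
  ⇒ ω_c¹/ω_r¹ = 19/23
Stage 2: N_ring = 37 + 2·18 = 73
Stage 2: 37(ω_s−ω_c) = −73(ω_r−ω_c),  ω_s=0, ω_c=1
Stage 2: ω_r = 1 − (37/73)(0−1) = 110/73
  ⇒ ω_r²/ω_c² = 110/73
Coupling ω_c² = ω_c¹ ⇒ overall = 19/23 × 110/73 = 2090/1679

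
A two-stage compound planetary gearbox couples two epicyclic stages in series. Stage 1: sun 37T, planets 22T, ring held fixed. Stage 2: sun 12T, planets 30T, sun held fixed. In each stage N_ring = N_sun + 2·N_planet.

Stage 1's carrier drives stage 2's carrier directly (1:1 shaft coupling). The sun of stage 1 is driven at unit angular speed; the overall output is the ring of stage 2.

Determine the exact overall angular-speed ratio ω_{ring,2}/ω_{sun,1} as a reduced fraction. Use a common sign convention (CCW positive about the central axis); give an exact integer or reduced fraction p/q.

Stage 1: N_ring = 37 + 2·22 = 81
Stage 1: 37(ω_s−ω_c) = −81(ω_r−ω_c),  ω_r=0, ω_s=1
Stage 1: 37(1−ω_c) = −81(0−ω_c)  ⇒  118ω_c = 37  ⇒  ω_c = 37/118
  ⇒ ω_c¹/ω_s¹ = 37/118
Stage 2: N_ring = 12 + 2·30 = 72
Stage 2: 12(ω_s−ω_c) = −72(ω_r−ω_c),  ω_s=0, ω_c=1
Stage 2: ω_r = 1 − (12/72)(0−1) = 7/6
  ⇒ ω_r²/ω_c² = 7/6
Coupling ω_c² = ω_c¹ ⇒ overall = 37/118 × 7/6 = 259/708

259/708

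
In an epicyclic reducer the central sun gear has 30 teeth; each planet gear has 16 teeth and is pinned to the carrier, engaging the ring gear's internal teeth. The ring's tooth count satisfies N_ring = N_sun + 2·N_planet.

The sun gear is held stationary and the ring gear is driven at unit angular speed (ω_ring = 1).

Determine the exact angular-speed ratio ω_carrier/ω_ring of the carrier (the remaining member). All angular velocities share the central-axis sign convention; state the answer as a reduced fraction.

N_ring = 30 + 2·16 = 62
30(ω_s−ω_c) = −62(ω_r−ω_c),  ω_s=0, ω_r=1
30(0−ω_c) = −62(1−ω_c)  ⇒  92ω_c = 62  ⇒  ω_c = 31/46
ω_c/ω_r = 31/46

31/46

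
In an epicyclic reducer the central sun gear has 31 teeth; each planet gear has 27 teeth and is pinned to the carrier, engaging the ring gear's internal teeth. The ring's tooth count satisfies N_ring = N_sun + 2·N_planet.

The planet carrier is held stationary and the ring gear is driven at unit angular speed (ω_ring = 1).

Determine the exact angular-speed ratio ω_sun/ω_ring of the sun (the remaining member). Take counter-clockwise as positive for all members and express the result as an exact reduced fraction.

N_ring = 31 + 2·27 = 85
31(ω_s−ω_c) = −85(ω_r−ω_c),  ω_c=0, ω_r=1
ω_s = 0 − (85/31)(1−0) = -85/31
ω_s/ω_r = -85/31

-85/31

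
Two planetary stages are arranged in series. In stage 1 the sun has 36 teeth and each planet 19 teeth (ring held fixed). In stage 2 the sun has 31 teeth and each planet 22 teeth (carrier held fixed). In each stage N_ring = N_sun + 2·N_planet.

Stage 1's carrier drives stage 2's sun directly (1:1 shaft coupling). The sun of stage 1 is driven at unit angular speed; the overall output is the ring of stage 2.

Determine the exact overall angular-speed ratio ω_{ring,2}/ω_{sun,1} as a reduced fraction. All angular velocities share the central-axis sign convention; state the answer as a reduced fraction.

Stage 1: N_ring = 36 + 2·19 = 74
Stage 1: 36(ω_s−ω_c) = −74(ω_r−ω_c),  ω_r=0, ω_s=1
Stage 1: 36(1−ω_c) = −74(0−ω_c)  ⇒  110ω_c = 36  ⇒  ω_c = 18/55
  ⇒ ω_c¹/ω_s¹ = 18/55
Stage 2: N_ring = 31 + 2·22 = 75
Stage 2: 31(ω_s−ω_c) = −75(ω_r−ω_c),  ω_c=0, ω_s=1
Stage 2: ω_r = 0 − (31/75)(1−0) = -31/75
  ⇒ ω_r²/ω_s² = -31/75
Coupling ω_s² = ω_c¹ ⇒ overall = 18/55 × -31/75 = -186/1375

-186/1375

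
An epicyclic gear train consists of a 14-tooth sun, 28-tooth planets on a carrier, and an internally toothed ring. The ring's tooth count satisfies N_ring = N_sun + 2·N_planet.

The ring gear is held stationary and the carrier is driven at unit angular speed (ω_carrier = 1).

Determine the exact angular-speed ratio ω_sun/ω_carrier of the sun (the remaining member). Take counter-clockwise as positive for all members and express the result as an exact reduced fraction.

N_ring = 14 + 2·28 = 70
14(ω_s−ω_c) = −70(ω_r−ω_c),  ω_r=0, ω_c=1
ω_s = 1 − (70/14)(0−1) = 6
ω_s/ω_c = 6

6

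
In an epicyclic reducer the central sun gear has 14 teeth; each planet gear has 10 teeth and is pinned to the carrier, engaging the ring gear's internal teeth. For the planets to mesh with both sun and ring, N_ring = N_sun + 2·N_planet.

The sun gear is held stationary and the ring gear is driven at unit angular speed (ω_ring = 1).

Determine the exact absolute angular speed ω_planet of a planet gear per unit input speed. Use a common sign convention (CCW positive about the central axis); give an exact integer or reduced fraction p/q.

17/10

N_ring = 14 + 2·10 = 34
14(ω_s−ω_c) = −34(ω_r−ω_c),  ω_s=0, ω_r=1
14(0−ω_c) = −34(1−ω_c)  ⇒  48ω_c = 34  ⇒  ω_c = 17/24
sun–planet: 14·(0−17/24) = −10·(ω_p−ω_c)  ⇒  ω_p−ω_c = −(14/10)·(-17/24) = 119/120
ω_p = 17/24 + 119/120 = 17/10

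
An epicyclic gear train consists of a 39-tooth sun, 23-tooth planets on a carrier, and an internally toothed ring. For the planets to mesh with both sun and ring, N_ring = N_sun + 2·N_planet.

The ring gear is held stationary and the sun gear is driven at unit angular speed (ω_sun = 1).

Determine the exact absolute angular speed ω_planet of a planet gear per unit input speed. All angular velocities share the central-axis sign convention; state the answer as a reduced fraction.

N_ring = 39 + 2·23 = 85
39(ω_s−ω_c) = −85(ω_r−ω_c),  ω_r=0, ω_s=1
39(1−ω_c) = −85(0−ω_c)  ⇒  124ω_c = 39  ⇒  ω_c = 39/124
sun–planet: 39·(1−39/124) = −23·(ω_p−ω_c)  ⇒  ω_p−ω_c = −(39/23)·(85/124) = -3315/2852
ω_p = 39/124 − 3315/2852 = -39/46

-39/46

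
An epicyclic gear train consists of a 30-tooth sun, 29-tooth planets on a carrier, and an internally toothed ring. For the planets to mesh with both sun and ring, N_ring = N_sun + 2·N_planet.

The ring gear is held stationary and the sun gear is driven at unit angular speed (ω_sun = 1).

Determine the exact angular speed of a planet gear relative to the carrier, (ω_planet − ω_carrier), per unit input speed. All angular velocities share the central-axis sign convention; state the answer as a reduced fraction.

-1320/1711

N_ring = 30 + 2·29 = 88
30(ω_s−ω_c) = −88(ω_r−ω_c),  ω_r=0, ω_s=1
30(1−ω_c) = −88(0−ω_c)  ⇒  118ω_c = 30  ⇒  ω_c = 15/59
sun–planet: 30·(1−15/59) = −29·(ω_p−ω_c)  ⇒  ω_p−ω_c = −(30/29)·(44/59) = -1320/1711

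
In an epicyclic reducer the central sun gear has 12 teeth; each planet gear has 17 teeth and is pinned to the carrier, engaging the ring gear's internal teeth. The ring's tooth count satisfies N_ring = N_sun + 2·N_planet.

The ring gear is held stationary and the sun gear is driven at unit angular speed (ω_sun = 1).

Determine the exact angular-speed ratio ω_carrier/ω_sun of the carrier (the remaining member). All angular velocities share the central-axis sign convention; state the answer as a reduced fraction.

N_ring = 12 + 2·17 = 46
12(ω_s−ω_c) = −46(ω_r−ω_c),  ω_r=0, ω_s=1
12(1−ω_c) = −46(0−ω_c)  ⇒  58ω_c = 12  ⇒  ω_c = 6/29
ω_c/ω_s = 6/29

6/29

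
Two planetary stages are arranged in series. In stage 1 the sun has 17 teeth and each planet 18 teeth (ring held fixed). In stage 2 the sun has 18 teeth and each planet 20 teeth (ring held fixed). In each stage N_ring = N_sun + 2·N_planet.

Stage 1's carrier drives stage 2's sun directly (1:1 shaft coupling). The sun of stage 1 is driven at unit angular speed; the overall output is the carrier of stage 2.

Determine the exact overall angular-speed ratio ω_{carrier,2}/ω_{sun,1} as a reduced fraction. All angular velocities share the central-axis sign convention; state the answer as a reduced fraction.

Stage 1: N_ring = 17 + 2·18 = 53
Stage 1: 17(ω_s−ω_c) = −53(ω_r−ω_c),  ω_r=0, ω_s=1
Stage 1: 17(1−ω_c) = −53(0−ω_c)  ⇒  70ω_c = 17  ⇒  ω_c = 17/70
  ⇒ ω_c¹/ω_s¹ = 17/70
Stage 2: N_ring = 18 + 2·20 = 58
Stage 2: 18(ω_s−ω_c) = −58(ω_r−ω_c),  ω_r=0, ω_s=1
Stage 2: 18(1−ω_c) = −58(0−ω_c)  ⇒  76ω_c = 18  ⇒  ω_c = 9/38
  ⇒ ω_c²/ω_s² = 9/38
Coupling ω_s² = ω_c¹ ⇒ overall = 17/70 × 9/38 = 153/2660

153/2660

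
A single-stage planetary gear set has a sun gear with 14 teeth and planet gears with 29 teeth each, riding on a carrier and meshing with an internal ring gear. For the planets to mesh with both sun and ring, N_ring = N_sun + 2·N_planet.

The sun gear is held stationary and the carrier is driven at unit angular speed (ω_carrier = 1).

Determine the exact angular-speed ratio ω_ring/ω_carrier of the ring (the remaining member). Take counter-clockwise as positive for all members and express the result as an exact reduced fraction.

N_ring = 14 + 2·29 = 72
14(ω_s−ω_c) = −72(ω_r−ω_c),  ω_s=0, ω_c=1
ω_r = 1 − (14/72)(0−1) = 43/36
ω_r/ω_c = 43/36

43/36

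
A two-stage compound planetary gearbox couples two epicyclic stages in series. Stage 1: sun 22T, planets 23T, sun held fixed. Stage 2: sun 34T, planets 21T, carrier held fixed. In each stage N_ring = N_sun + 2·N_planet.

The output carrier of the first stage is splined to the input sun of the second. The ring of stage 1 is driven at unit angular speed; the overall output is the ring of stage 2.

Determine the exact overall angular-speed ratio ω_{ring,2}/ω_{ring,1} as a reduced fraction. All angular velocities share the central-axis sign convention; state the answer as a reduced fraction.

-289/855

Stage 1: N_ring = 22 + 2·23 = 68
Stage 1: 22(ω_s−ω_c) = −68(ω_r−ω_c),  ω_s=0, ω_r=1
Stage 1: 22(0−ω_c) = −68(1−ω_c)  ⇒  90ω_c = 68  ⇒  ω_c = 34/45
  ⇒ ω_c¹/ω_r¹ = 34/45
Stage 2: N_ring = 34 + 2·21 = 76
Stage 2: 34(ω_s−ω_c) = −76(ω_r−ω_c),  ω_c=0, ω_s=1
Stage 2: ω_r = 0 − (34/76)(1−0) = -17/38
  ⇒ ω_r²/ω_s² = -17/38
Coupling ω_s² = ω_c¹ ⇒ overall = 34/45 × -17/38 = -289/855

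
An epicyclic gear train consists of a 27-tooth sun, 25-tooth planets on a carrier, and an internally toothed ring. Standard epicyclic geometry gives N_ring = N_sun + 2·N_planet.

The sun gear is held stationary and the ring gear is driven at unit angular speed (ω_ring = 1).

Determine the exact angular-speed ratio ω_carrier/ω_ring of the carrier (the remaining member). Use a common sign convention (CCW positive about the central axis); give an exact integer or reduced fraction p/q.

N_ring = 27 + 2·25 = 77
27(ω_s−ω_c) = −77(ω_r−ω_c),  ω_s=0, ω_r=1
27(0−ω_c) = −77(1−ω_c)  ⇒  104ω_c = 77  ⇒  ω_c = 77/104
ω_c/ω_r = 77/104

77/104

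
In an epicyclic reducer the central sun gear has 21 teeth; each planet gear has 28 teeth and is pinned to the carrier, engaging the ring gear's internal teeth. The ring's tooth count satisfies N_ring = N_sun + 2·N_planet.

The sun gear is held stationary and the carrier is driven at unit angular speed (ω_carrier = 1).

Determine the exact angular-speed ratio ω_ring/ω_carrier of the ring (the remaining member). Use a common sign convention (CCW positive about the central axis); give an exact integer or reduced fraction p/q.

14/11

N_ring = 21 + 2·28 = 77
21(ω_s−ω_c) = −77(ω_r−ω_c),  ω_s=0, ω_c=1
ω_r = 1 − (21/77)(0−1) = 14/11
ω_r/ω_c = 14/11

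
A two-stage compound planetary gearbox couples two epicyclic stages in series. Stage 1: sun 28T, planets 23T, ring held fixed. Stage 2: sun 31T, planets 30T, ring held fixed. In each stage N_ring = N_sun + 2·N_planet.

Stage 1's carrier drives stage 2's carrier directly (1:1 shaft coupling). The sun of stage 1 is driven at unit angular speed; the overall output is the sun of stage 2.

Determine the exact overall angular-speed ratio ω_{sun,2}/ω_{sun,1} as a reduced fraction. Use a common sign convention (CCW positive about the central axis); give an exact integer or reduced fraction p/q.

Stage 1: N_ring = 28 + 2·23 = 74
Stage 1: 28(ω_s−ω_c) = −74(ω_r−ω_c),  ω_r=0, ω_s=1
Stage 1: 28(1−ω_c) = −74(0−ω_c)  ⇒  102ω_c = 28  ⇒  ω_c = 14/51
  ⇒ ω_c¹/ω_s¹ = 14/51
Stage 2: N_ring = 31 + 2·30 = 91
Stage 2: 31(ω_s−ω_c) = −91(ω_r−ω_c),  ω_r=0, ω_c=1
Stage 2: ω_s = 1 − (91/31)(0−1) = 122/31
  ⇒ ω_s²/ω_c² = 122/31
Coupling ω_c² = ω_c¹ ⇒ overall = 14/51 × 122/31 = 1708/1581

1708/1581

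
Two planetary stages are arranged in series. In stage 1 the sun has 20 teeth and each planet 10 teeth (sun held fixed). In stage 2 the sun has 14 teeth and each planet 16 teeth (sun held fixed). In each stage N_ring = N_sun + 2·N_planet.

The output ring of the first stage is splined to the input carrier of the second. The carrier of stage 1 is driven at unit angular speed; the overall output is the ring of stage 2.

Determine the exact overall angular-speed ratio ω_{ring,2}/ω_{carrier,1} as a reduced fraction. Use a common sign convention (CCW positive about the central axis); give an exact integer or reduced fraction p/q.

Stage 1: N_ring = 20 + 2·10 = 40
Stage 1: 20(ω_s−ω_c) = −40(ω_r−ω_c),  ω_s=0, ω_c=1
Stage 1: ω_r = 1 − (20/40)(0−1) = 3/2
  ⇒ ω_r¹/ω_c¹ = 3/2
Stage 2: N_ring = 14 + 2·16 = 46
Stage 2: 14(ω_s−ω_c) = −46(ω_r−ω_c),  ω_s=0, ω_c=1
Stage 2: ω_r = 1 − (14/46)(0−1) = 30/23
  ⇒ ω_r²/ω_c² = 30/23
Coupling ω_c² = ω_r¹ ⇒ overall = 3/2 × 30/23 = 45/23

45/23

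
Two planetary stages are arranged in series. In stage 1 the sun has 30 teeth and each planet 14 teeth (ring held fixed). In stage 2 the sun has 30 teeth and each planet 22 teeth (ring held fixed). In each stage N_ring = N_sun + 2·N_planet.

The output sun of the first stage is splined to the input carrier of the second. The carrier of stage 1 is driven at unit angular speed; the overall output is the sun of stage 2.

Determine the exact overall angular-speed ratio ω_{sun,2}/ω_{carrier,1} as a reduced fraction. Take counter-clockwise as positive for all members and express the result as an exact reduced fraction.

2288/225

Stage 1: N_ring = 30 + 2·14 = 58
Stage 1: 30(ω_s−ω_c) = −58(ω_r−ω_c),  ω_r=0, ω_c=1
Stage 1: ω_s = 1 − (58/30)(0−1) = 44/15
  ⇒ ω_s¹/ω_c¹ = 44/15
Stage 2: N_ring = 30 + 2·22 = 74
Stage 2: 30(ω_s−ω_c) = −74(ω_r−ω_c),  ω_r=0, ω_c=1
Stage 2: ω_s = 1 − (74/30)(0−1) = 52/15
  ⇒ ω_s²/ω_c² = 52/15
Coupling ω_c² = ω_s¹ ⇒ overall = 44/15 × 52/15 = 2288/225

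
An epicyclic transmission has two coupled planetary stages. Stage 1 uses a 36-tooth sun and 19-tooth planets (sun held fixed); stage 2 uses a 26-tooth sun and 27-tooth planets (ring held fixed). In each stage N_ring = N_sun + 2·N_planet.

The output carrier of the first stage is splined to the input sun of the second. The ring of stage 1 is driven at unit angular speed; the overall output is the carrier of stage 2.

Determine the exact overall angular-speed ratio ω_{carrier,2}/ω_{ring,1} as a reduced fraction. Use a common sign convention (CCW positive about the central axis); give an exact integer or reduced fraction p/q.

481/2915

Stage 1: N_ring = 36 + 2·19 = 74
Stage 1: 36(ω_s−ω_c) = −74(ω_r−ω_c),  ω_s=0, ω_r=1
Stage 1: 36(0−ω_c) = −74(1−ω_c)  ⇒  110ω_c = 74  ⇒  ω_c = 37/55
  ⇒ ω_c¹/ω_r¹ = 37/55
Stage 2: N_ring = 26 + 2·27 = 80
Stage 2: 26(ω_s−ω_c) = −80(ω_r−ω_c),  ω_r=0, ω_s=1
Stage 2: 26(1−ω_c) = −80(0−ω_c)  ⇒  106ω_c = 26  ⇒  ω_c = 13/53
  ⇒ ω_c²/ω_s² = 13/53
Coupling ω_s² = ω_c¹ ⇒ overall = 37/55 × 13/53 = 481/2915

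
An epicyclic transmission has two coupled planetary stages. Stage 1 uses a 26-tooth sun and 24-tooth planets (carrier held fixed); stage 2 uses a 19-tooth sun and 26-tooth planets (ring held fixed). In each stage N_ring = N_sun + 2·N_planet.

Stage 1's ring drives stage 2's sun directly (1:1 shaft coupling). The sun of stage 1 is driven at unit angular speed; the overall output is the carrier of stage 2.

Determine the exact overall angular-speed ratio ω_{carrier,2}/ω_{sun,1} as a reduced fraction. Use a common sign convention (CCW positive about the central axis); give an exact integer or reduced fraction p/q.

Stage 1: N_ring = 26 + 2·24 = 74
Stage 1: 26(ω_s−ω_c) = −74(ω_r−ω_c),  ω_c=0, ω_s=1
Stage 1: ω_r = 0 − (26/74)(1−0) = -13/37
  ⇒ ω_r¹/ω_s¹ = -13/37
Stage 2: N_ring = 19 + 2·26 = 71
Stage 2: 19(ω_s−ω_c) = −71(ω_r−ω_c),  ω_r=0, ω_s=1
Stage 2: 19(1−ω_c) = −71(0−ω_c)  ⇒  90ω_c = 19  ⇒  ω_c = 19/90
  ⇒ ω_c²/ω_s² = 19/90
Coupling ω_s² = ω_r¹ ⇒ overall = -13/37 × 19/90 = -247/3330

-247/3330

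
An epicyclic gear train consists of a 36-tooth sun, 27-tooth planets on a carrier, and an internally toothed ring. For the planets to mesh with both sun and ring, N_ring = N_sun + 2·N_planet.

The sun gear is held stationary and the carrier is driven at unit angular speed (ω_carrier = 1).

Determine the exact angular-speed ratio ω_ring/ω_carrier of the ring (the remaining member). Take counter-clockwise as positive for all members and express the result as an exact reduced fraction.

N_ring = 36 + 2·27 = 90
36(ω_s−ω_c) = −90(ω_r−ω_c),  ω_s=0, ω_c=1
ω_r = 1 − (36/90)(0−1) = 7/5
ω_r/ω_c = 7/5

7/5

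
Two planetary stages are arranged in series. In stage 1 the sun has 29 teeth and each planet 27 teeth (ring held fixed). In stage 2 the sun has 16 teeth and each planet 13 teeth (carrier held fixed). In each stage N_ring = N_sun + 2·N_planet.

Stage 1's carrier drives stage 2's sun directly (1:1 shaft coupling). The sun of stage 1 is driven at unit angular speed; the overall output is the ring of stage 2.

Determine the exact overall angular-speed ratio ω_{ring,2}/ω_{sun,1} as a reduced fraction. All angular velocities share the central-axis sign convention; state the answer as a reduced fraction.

Stage 1: N_ring = 29 + 2·27 = 83
Stage 1: 29(ω_s−ω_c) = −83(ω_r−ω_c),  ω_r=0, ω_s=1
Stage 1: 29(1−ω_c) = −83(0−ω_c)  ⇒  112ω_c = 29  ⇒  ω_c = 29/112
  ⇒ ω_c¹/ω_s¹ = 29/112
Stage 2: N_ring = 16 + 2·13 = 42
Stage 2: 16(ω_s−ω_c) = −42(ω_r−ω_c),  ω_c=0, ω_s=1
Stage 2: ω_r = 0 − (16/42)(1−0) = -8/21
  ⇒ ω_r²/ω_s² = -8/21
Coupling ω_s² = ω_c¹ ⇒ overall = 29/112 × -8/21 = -29/294

-29/294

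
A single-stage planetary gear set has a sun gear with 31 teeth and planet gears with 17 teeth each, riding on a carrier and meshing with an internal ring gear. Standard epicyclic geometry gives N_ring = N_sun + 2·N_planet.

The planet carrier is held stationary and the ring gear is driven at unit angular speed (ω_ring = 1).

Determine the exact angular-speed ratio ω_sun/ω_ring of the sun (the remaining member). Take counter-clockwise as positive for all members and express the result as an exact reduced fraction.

-65/31

N_ring = 31 + 2·17 = 65
31(ω_s−ω_c) = −65(ω_r−ω_c),  ω_c=0, ω_r=1
ω_s = 0 − (65/31)(1−0) = -65/31
ω_s/ω_r = -65/31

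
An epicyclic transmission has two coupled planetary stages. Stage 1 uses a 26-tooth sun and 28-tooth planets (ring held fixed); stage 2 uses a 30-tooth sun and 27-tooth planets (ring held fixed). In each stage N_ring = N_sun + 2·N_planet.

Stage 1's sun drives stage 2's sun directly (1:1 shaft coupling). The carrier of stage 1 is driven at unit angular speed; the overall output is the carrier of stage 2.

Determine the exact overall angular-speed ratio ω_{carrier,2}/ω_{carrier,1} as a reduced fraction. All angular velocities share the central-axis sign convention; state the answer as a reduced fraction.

270/247

Stage 1: N_ring = 26 + 2·28 = 82
Stage 1: 26(ω_s−ω_c) = −82(ω_r−ω_c),  ω_r=0, ω_c=1
Stage 1: ω_s = 1 − (82/26)(0−1) = 54/13
  ⇒ ω_s¹/ω_c¹ = 54/13
Stage 2: N_ring = 30 + 2·27 = 84
Stage 2: 30(ω_s−ω_c) = −84(ω_r−ω_c),  ω_r=0, ω_s=1
Stage 2: 30(1−ω_c) = −84(0−ω_c)  ⇒  114ω_c = 30  ⇒  ω_c = 5/19
  ⇒ ω_c²/ω_s² = 5/19
Coupling ω_s² = ω_s¹ ⇒ overall = 54/13 × 5/19 = 270/247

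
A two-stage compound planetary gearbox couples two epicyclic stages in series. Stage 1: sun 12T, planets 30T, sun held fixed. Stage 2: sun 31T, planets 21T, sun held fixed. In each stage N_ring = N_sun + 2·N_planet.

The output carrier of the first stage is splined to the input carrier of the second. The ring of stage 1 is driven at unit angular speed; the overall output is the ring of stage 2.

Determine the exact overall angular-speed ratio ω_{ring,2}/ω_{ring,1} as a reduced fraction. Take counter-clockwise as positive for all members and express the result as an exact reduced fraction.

624/511

Stage 1: N_ring = 12 + 2·30 = 72
Stage 1: 12(ω_s−ω_c) = −72(ω_r−ω_c),  ω_s=0, ω_r=1
Stage 1: 12(0−ω_c) = −72(1−ω_c)  ⇒  84ω_c = 72  ⇒  ω_c = 6/7
  ⇒ ω_c¹/ω_r¹ = 6/7
Stage 2: N_ring = 31 + 2·21 = 73
Stage 2: 31(ω_s−ω_c) = −73(ω_r−ω_c),  ω_s=0, ω_c=1
Stage 2: ω_r = 1 − (31/73)(0−1) = 104/73
  ⇒ ω_r²/ω_c² = 104/73
Coupling ω_c² = ω_c¹ ⇒ overall = 6/7 × 104/73 = 624/511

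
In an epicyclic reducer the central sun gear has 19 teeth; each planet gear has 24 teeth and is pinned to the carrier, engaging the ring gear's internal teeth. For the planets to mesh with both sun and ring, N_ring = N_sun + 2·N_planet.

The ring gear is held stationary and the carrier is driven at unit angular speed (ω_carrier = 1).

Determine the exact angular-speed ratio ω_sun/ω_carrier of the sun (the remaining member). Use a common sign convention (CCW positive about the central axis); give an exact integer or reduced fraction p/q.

N_ring = 19 + 2·24 = 67
19(ω_s−ω_c) = −67(ω_r−ω_c),  ω_r=0, ω_c=1
ω_s = 1 − (67/19)(0−1) = 86/19
ω_s/ω_c = 86/19

86/19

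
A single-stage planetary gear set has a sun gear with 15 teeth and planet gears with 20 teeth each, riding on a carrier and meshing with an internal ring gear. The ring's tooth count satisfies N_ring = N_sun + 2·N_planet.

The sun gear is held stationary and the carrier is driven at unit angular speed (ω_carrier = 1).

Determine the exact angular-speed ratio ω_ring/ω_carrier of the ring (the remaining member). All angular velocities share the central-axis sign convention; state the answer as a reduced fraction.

N_ring = 15 + 2·20 = 55
15(ω_s−ω_c) = −55(ω_r−ω_c),  ω_s=0, ω_c=1
ω_r = 1 − (15/55)(0−1) = 14/11
ω_r/ω_c = 14/11

14/11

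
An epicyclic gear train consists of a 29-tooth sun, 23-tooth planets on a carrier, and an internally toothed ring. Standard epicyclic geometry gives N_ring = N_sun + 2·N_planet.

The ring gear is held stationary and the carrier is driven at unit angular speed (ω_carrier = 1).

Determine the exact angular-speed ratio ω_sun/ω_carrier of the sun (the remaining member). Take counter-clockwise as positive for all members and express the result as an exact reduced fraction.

N_ring = 29 + 2·23 = 75
29(ω_s−ω_c) = −75(ω_r−ω_c),  ω_r=0, ω_c=1
ω_s = 1 − (75/29)(0−1) = 104/29
ω_s/ω_c = 104/29

104/29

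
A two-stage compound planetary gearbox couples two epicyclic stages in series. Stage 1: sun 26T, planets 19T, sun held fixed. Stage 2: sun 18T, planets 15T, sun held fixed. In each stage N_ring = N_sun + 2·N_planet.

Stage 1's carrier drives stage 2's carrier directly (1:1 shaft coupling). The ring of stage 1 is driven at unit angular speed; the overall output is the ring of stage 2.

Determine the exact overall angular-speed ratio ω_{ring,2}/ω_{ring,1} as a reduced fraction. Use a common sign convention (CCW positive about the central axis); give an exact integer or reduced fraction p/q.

Stage 1: N_ring = 26 + 2·19 = 64
Stage 1: 26(ω_s−ω_c) = −64(ω_r−ω_c),  ω_s=0, ω_r=1
Stage 1: 26(0−ω_c) = −64(1−ω_c)  ⇒  90ω_c = 64  ⇒  ω_c = 32/45
  ⇒ ω_c¹/ω_r¹ = 32/45
Stage 2: N_ring = 18 + 2·15 = 48
Stage 2: 18(ω_s−ω_c) = −48(ω_r−ω_c),  ω_s=0, ω_c=1
Stage 2: ω_r = 1 − (18/48)(0−1) = 11/8
  ⇒ ω_r²/ω_c² = 11/8
Coupling ω_c² = ω_c¹ ⇒ overall = 32/45 × 11/8 = 44/45

44/45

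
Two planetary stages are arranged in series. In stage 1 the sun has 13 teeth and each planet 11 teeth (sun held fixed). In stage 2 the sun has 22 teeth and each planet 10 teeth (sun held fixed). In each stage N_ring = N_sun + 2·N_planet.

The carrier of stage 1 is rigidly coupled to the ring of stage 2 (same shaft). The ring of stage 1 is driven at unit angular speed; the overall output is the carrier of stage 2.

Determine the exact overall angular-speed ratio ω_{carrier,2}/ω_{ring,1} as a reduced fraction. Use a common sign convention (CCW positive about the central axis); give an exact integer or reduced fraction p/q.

Stage 1: N_ring = 13 + 2·11 = 35
Stage 1: 13(ω_s−ω_c) = −35(ω_r−ω_c),  ω_s=0, ω_r=1
Stage 1: 13(0−ω_c) = −35(1−ω_c)  ⇒  48ω_c = 35  ⇒  ω_c = 35/48
  ⇒ ω_c¹/ω_r¹ = 35/48
Stage 2: N_ring = 22 + 2·10 = 42
Stage 2: 22(ω_s−ω_c) = −42(ω_r−ω_c),  ω_s=0, ω_r=1
Stage 2: 22(0−ω_c) = −42(1−ω_c)  ⇒  64ω_c = 42  ⇒  ω_c = 21/32
  ⇒ ω_c²/ω_r² = 21/32
Coupling ω_r² = ω_c¹ ⇒ overall = 35/48 × 21/32 = 245/512

245/512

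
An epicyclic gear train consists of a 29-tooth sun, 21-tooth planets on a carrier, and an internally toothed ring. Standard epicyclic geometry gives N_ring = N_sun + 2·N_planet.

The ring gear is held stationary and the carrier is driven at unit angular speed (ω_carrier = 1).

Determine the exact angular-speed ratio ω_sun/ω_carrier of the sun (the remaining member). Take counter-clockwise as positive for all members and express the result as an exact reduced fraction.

100/29

N_ring = 29 + 2·21 = 71
29(ω_s−ω_c) = −71(ω_r−ω_c),  ω_r=0, ω_c=1
ω_s = 1 − (71/29)(0−1) = 100/29
ω_s/ω_c = 100/29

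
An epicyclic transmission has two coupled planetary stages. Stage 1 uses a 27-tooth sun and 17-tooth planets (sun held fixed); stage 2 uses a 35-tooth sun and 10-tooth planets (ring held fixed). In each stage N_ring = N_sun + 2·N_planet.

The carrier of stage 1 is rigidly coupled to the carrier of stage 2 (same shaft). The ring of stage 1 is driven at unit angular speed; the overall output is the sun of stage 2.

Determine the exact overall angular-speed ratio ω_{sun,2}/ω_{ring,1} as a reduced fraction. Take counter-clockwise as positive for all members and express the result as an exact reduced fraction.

549/308

Stage 1: N_ring = 27 + 2·17 = 61
Stage 1: 27(ω_s−ω_c) = −61(ω_r−ω_c),  ω_s=0, ω_r=1
Stage 1: 27(0−ω_c) = −61(1−ω_c)  ⇒  88ω_c = 61  ⇒  ω_c = 61/88
  ⇒ ω_c¹/ω_r¹ = 61/88
Stage 2: N_ring = 35 + 2·10 = 55
Stage 2: 35(ω_s−ω_c) = −55(ω_r−ω_c),  ω_r=0, ω_c=1
Stage 2: ω_s = 1 − (55/35)(0−1) = 18/7
  ⇒ ω_s²/ω_c² = 18/7
Coupling ω_c² = ω_c¹ ⇒ overall = 61/88 × 18/7 = 549/308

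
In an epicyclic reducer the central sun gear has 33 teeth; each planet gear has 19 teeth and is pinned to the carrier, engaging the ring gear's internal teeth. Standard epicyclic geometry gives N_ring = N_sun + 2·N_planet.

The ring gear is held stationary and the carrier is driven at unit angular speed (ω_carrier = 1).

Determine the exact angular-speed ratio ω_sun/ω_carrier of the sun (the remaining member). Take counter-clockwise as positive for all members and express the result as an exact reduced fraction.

104/33

N_ring = 33 + 2·19 = 71
33(ω_s−ω_c) = −71(ω_r−ω_c),  ω_r=0, ω_c=1
ω_s = 1 − (71/33)(0−1) = 104/33
ω_s/ω_c = 104/33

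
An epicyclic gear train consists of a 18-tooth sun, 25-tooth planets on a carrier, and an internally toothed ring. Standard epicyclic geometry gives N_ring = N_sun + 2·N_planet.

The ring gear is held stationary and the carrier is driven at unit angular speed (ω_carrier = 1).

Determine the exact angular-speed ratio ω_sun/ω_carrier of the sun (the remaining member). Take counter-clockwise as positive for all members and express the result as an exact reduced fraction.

43/9

N_ring = 18 + 2·25 = 68
18(ω_s−ω_c) = −68(ω_r−ω_c),  ω_r=0, ω_c=1
ω_s = 1 − (68/18)(0−1) = 43/9
ω_s/ω_c = 43/9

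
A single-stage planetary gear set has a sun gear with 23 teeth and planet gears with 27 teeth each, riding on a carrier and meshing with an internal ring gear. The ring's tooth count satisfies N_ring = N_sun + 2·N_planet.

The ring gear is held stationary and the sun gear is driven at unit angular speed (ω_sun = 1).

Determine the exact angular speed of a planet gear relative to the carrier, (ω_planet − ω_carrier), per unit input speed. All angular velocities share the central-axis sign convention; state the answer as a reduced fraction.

-1771/2700

N_ring = 23 + 2·27 = 77
23(ω_s−ω_c) = −77(ω_r−ω_c),  ω_r=0, ω_s=1
23(1−ω_c) = −77(0−ω_c)  ⇒  100ω_c = 23  ⇒  ω_c = 23/100
sun–planet: 23·(1−23/100) = −27·(ω_p−ω_c)  ⇒  ω_p−ω_c = −(23/27)·(77/100) = -1771/2700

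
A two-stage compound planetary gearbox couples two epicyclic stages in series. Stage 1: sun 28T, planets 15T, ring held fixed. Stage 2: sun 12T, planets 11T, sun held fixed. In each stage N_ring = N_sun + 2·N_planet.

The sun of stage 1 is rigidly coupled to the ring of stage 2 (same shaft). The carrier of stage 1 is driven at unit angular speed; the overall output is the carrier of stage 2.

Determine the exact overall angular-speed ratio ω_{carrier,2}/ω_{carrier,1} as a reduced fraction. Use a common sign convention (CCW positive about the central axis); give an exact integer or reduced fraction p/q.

Stage 1: N_ring = 28 + 2·15 = 58
Stage 1: 28(ω_s−ω_c) = −58(ω_r−ω_c),  ω_r=0, ω_c=1
Stage 1: ω_s = 1 − (58/28)(0−1) = 43/14
  ⇒ ω_s¹/ω_c¹ = 43/14
Stage 2: N_ring = 12 + 2·11 = 34
Stage 2: 12(ω_s−ω_c) = −34(ω_r−ω_c),  ω_s=0, ω_r=1
Stage 2: 12(0−ω_c) = −34(1−ω_c)  ⇒  46ω_c = 34  ⇒  ω_c = 17/23
  ⇒ ω_c²/ω_r² = 17/23
Coupling ω_r² = ω_s¹ ⇒ overall = 43/14 × 17/23 = 731/322

731/322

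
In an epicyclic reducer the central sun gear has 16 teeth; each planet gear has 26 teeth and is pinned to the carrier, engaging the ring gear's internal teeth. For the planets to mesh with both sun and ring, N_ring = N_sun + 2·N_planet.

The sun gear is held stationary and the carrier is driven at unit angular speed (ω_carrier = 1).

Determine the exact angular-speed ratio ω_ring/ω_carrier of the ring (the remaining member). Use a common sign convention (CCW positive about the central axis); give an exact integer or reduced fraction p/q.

21/17

N_ring = 16 + 2·26 = 68
16(ω_s−ω_c) = −68(ω_r−ω_c),  ω_s=0, ω_c=1
ω_r = 1 − (16/68)(0−1) = 21/17
ω_r/ω_c = 21/17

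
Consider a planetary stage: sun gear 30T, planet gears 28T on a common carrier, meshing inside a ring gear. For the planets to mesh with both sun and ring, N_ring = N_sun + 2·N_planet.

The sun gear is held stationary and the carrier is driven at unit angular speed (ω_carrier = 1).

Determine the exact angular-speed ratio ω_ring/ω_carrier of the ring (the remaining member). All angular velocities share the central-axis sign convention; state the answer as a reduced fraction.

58/43

N_ring = 30 + 2·28 = 86
30(ω_s−ω_c) = −86(ω_r−ω_c),  ω_s=0, ω_c=1
ω_r = 1 − (30/86)(0−1) = 58/43
ω_r/ω_c = 58/43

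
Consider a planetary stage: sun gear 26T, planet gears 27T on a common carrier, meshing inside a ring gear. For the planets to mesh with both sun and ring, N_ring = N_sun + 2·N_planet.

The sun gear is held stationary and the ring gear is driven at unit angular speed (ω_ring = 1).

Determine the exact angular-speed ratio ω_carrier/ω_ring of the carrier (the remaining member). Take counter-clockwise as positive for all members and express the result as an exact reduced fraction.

N_ring = 26 + 2·27 = 80
26(ω_s−ω_c) = −80(ω_r−ω_c),  ω_s=0, ω_r=1
26(0−ω_c) = −80(1−ω_c)  ⇒  106ω_c = 80  ⇒  ω_c = 40/53
ω_c/ω_r = 40/53

40/53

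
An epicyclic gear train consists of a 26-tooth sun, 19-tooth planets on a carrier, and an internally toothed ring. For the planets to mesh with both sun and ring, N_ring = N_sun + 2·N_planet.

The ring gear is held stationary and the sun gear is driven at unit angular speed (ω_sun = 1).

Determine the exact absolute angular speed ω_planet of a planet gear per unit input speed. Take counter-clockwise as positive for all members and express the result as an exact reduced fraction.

N_ring = 26 + 2·19 = 64
26(ω_s−ω_c) = −64(ω_r−ω_c),  ω_r=0, ω_s=1
26(1−ω_c) = −64(0−ω_c)  ⇒  90ω_c = 26  ⇒  ω_c = 13/45
sun–planet: 26·(1−13/45) = −19·(ω_p−ω_c)  ⇒  ω_p−ω_c = −(26/19)·(32/45) = -832/855
ω_p = 13/45 − 832/855 = -13/19

-13/19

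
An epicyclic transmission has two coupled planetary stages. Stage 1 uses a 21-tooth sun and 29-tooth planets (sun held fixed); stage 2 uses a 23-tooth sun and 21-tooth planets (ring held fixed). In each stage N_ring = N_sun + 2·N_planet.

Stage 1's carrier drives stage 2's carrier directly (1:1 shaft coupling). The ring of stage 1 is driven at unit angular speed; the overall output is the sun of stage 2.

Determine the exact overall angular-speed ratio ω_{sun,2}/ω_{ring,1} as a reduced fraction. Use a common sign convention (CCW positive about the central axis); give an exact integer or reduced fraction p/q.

Stage 1: N_ring = 21 + 2·29 = 79
Stage 1: 21(ω_s−ω_c) = −79(ω_r−ω_c),  ω_s=0, ω_r=1
Stage 1: 21(0−ω_c) = −79(1−ω_c)  ⇒  100ω_c = 79  ⇒  ω_c = 79/100
  ⇒ ω_c¹/ω_r¹ = 79/100
Stage 2: N_ring = 23 + 2·21 = 65
Stage 2: 23(ω_s−ω_c) = −65(ω_r−ω_c),  ω_r=0, ω_c=1
Stage 2: ω_s = 1 − (65/23)(0−1) = 88/23
  ⇒ ω_s²/ω_c² = 88/23
Coupling ω_c² = ω_c¹ ⇒ overall = 79/100 × 88/23 = 1738/575

1738/575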